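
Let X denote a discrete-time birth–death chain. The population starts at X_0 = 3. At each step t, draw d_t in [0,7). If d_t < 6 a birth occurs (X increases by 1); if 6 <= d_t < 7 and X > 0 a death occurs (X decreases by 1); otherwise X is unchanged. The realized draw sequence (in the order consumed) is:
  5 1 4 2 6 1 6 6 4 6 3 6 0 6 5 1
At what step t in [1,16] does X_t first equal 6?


t=0: X=3, d=5 → birth, X_1=4
t=1: X=4, d=1 → birth, X_2=5
t=2: X=5, d=4 → birth, X_3=6
t=3: X=6, d=2 → birth, X_4=7
t=4: X=7, d=6 → death, X_5=6
t=5: X=6, d=1 → birth, X_6=7
t=6: X=7, d=6 → death, X_7=6
t=7: X=6, d=6 → death, X_8=5
t=8: X=5, d=4 → birth, X_9=6
t=9: X=6, d=6 → death, X_10=5
t=10: X=5, d=3 → birth, X_11=6
t=11: X=6, d=6 → death, X_12=5
t=12: X=5, d=0 → birth, X_13=6
t=13: X=6, d=6 → death, X_14=5
t=14: X=5, d=5 → birth, X_15=6
t=15: X=6, d=1 → birth, X_16=7

3


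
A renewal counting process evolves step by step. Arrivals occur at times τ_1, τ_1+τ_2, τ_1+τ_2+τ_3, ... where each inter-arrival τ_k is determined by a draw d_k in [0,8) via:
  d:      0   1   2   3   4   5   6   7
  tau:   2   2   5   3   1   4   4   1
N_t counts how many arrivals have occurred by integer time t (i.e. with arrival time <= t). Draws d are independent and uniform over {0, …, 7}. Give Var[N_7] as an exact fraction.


232083815/268435456

Inter-arrival values over d=0..7: [2, 2, 5, 3, 1, 4, 4, 1]
Each d has probability 1/8, so the pmf of τ is: f(1) = 1/4, f(2) = 1/4, f(3) = 1/8, f(4) = 1/4, f(5) = 1/8
Let p_n(j) = P(N_n = j), with p_0 = [1]. Condition on τ_1: p_n(0) = P(τ > n), and for j >= 1, p_n(j) = Σ_{k<=n} f(k)·p_{n−k}(j−1)
p_1 = [3/4, 1/4]  (j = 0..1)
p_2 = [1/2, 7/16, 1/16]  (j = 0..2)
p_3 = [3/8, 7/16, 11/64, 1/64]  (j = 0..3)
p_4 = [1/8, 9/16, 1/4, 15/256, 1/256]  (j = 0..4)
p_5 = [0, 1/2, 47/128, 29/256, 19/1024, 1/1024]  (j = 0..5)
p_6 = [0, 19/64, 59/128, 49/256, 23/512, 23/4096, 1/4096]  (j = 0..6)
p_7 = [0, 11/64, 111/256, 37/128, 179/2048, 67/4096, 27/16384, 1/16384]  (j = 0..7)
E[N_7] = Σ j·p_7(j) = 38469/16384;  E[N_7²] = Σ j²·p_7(j) = 104489/16384
Var[N_7] = 104489/16384 − (38469/16384)² = 232083815/268435456


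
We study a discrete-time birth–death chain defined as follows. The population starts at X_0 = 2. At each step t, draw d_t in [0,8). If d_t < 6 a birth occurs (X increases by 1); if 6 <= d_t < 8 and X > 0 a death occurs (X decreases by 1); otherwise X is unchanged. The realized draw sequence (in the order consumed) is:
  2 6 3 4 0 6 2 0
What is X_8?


6

t=0: X=2, d=2 → birth, X_1=3
t=1: X=3, d=6 → death, X_2=2
t=2: X=2, d=3 → birth, X_3=3
t=3: X=3, d=4 → birth, X_4=4
t=4: X=4, d=0 → birth, X_5=5
t=5: X=5, d=6 → death, X_6=4
t=6: X=4, d=2 → birth, X_7=5
t=7: X=5, d=0 → birth, X_8=6


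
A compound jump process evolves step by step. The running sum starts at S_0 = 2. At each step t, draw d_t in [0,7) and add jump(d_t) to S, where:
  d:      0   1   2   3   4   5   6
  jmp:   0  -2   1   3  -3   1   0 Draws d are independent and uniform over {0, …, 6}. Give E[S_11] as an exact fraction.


Outcome values over d=0..6: [0, -2, 1, 3, -3, 1, 0]
Σy = 0, Σy² = 24, M = 7
μ = 0/7 = 0,  σ² = 24/7 − (0)² = 24/7
E[S_11] = 2 + 11·(0) = 2

2


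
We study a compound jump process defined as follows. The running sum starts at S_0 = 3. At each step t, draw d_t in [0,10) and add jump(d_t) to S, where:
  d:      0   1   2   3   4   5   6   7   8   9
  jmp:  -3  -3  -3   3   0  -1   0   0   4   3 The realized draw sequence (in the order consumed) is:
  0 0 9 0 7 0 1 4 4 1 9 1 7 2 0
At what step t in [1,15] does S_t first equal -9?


t=0: S=3, d=0, jump=-3, S_1=0
t=1: S=0, d=0, jump=-3, S_2=-3
t=2: S=-3, d=9, jump=3, S_3=0
t=3: S=0, d=0, jump=-3, S_4=-3
t=4: S=-3, d=7, jump=0, S_5=-3
t=5: S=-3, d=0, jump=-3, S_6=-6
t=6: S=-6, d=1, jump=-3, S_7=-9
t=7: S=-9, d=4, jump=0, S_8=-9
t=8: S=-9, d=4, jump=0, S_9=-9
t=9: S=-9, d=1, jump=-3, S_10=-12
t=10: S=-12, d=9, jump=3, S_11=-9
t=11: S=-9, d=1, jump=-3, S_12=-12
t=12: S=-12, d=7, jump=0, S_13=-12
t=13: S=-12, d=2, jump=-3, S_14=-15
t=14: S=-15, d=0, jump=-3, S_15=-18

7


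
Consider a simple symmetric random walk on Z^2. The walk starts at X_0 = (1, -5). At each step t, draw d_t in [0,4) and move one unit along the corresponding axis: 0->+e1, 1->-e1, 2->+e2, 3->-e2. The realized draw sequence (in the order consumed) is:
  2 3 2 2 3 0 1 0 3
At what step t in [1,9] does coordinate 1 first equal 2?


6

t=0: X=(1, -5), d=2 → +e2, X_1=(1, -4)
t=1: X=(1, -4), d=3 → -e2, X_2=(1, -5)
t=2: X=(1, -5), d=2 → +e2, X_3=(1, -4)
t=3: X=(1, -4), d=2 → +e2, X_4=(1, -3)
t=4: X=(1, -3), d=3 → -e2, X_5=(1, -4)
t=5: X=(1, -4), d=0 → +e1, X_6=(2, -4)
t=6: X=(2, -4), d=1 → -e1, X_7=(1, -4)
t=7: X=(1, -4), d=0 → +e1, X_8=(2, -4)
t=8: X=(2, -4), d=3 → -e2, X_9=(2, -5)


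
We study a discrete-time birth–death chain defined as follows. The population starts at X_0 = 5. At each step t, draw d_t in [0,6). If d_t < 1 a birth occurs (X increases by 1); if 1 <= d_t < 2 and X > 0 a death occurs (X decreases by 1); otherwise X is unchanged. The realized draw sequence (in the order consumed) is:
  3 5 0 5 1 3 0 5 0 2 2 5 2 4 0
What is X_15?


t=0: X=5, d=3 → hold, X_1=5
t=1: X=5, d=5 → hold, X_2=5
t=2: X=5, d=0 → birth, X_3=6
t=3: X=6, d=5 → hold, X_4=6
t=4: X=6, d=1 → death, X_5=5
t=5: X=5, d=3 → hold, X_6=5
t=6: X=5, d=0 → birth, X_7=6
t=7: X=6, d=5 → hold, X_8=6
t=8: X=6, d=0 → birth, X_9=7
t=9: X=7, d=2 → hold, X_10=7
t=10: X=7, d=2 → hold, X_11=7
t=11: X=7, d=5 → hold, X_12=7
t=12: X=7, d=2 → hold, X_13=7
t=13: X=7, d=4 → hold, X_14=7
t=14: X=7, d=0 → birth, X_15=8

8


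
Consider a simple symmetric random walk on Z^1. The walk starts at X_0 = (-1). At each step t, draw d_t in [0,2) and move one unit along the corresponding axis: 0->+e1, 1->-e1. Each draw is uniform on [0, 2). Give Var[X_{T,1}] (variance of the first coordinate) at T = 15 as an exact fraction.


Outcome values over d=0..1: [1, -1]
Σy = 0, Σy² = 2, M = 2
μ = 0/2 = 0,  σ² = 2/2 − (0)² = 1
Independent increments: Var[X_15] = 15·σ² = 15·(1) = 15

15


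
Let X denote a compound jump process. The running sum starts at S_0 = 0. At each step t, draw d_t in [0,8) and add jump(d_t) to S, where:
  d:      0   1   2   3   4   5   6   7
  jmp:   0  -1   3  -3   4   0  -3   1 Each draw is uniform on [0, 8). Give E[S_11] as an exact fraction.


Outcome values over d=0..7: [0, -1, 3, -3, 4, 0, -3, 1]
Σy = 1, Σy² = 45, M = 8
μ = 1/8 = 1/8,  σ² = 45/8 − (1/8)² = 359/64
E[S_11] = 0 + 11·(1/8) = 11/8

11/8


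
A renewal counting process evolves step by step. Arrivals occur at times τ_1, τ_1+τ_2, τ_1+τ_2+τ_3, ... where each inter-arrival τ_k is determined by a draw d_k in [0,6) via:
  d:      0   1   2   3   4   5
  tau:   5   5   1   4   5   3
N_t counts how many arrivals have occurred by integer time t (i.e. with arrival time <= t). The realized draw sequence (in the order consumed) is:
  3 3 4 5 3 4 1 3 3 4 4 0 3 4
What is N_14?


draw d_1=3: τ_1=4, arrival time A_1=4
draw d_2=3: τ_2=4, arrival time A_2=8
draw d_3=4: τ_3=5, arrival time A_3=13
draw d_4=5: τ_4=3, arrival time A_4=16
draw d_5=3: τ_5=4, arrival time A_5=20
draw d_6=4: τ_6=5, arrival time A_6=25
draw d_7=1: τ_7=5, arrival time A_7=30
draw d_8=3: τ_8=4, arrival time A_8=34
draw d_9=3: τ_9=4, arrival time A_9=38
draw d_10=4: τ_10=5, arrival time A_10=43
draw d_11=4: τ_11=5, arrival time A_11=48
draw d_12=0: τ_12=5, arrival time A_12=53
draw d_13=3: τ_13=4, arrival time A_13=57
draw d_14=4: τ_14=5, arrival time A_14=62
N_t over t=0..14: 0:0 1:0 2:0 3:0 4:1 5:1 6:1 7:1 8:2 9:2 10:2 11:2 12:2 13:3 14:3

3


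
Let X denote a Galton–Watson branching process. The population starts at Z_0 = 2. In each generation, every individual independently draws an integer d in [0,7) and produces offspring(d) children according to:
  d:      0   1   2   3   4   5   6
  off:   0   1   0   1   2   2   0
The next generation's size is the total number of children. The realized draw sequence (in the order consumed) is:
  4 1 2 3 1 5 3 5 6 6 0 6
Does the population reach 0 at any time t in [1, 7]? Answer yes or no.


yes

gen 0: Z_0=2, draws=[4, 1], offspring=[2, 1], Z_1=3
gen 1: Z_1=3, draws=[2, 3, 1], offspring=[0, 1, 1], Z_2=2
gen 2: Z_2=2, draws=[5, 3], offspring=[2, 1], Z_3=3
gen 3: Z_3=3, draws=[5, 6, 6], offspring=[2, 0, 0], Z_4=2
gen 4: Z_4=2, draws=[0, 6], offspring=[0, 0], Z_5=0
gen 5: Z_5=0, draws=[], offspring=[], Z_6=0
gen 6: Z_6=0, draws=[], offspring=[], Z_7=0


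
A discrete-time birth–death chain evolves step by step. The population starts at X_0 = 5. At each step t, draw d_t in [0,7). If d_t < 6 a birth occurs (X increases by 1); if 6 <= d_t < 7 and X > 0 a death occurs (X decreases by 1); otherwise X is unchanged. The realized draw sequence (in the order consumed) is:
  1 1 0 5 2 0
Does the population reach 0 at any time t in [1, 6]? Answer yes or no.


t=0: X=5, d=1 → birth, X_1=6
t=1: X=6, d=1 → birth, X_2=7
t=2: X=7, d=0 → birth, X_3=8
t=3: X=8, d=5 → birth, X_4=9
t=4: X=9, d=2 → birth, X_5=10
t=5: X=10, d=0 → birth, X_6=11

no


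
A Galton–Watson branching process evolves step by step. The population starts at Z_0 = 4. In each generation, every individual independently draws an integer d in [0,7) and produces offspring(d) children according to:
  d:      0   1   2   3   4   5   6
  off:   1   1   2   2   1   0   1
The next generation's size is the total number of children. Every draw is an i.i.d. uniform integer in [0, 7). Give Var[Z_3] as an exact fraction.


865280/117649

Outcome values over d=0..6: [1, 1, 2, 2, 1, 0, 1]
Σy = 8, Σy² = 12, M = 7
μ = 8/7 = 8/7,  σ² = 12/7 − (8/7)² = 20/49
V_0 = 0, E_0 = 4
V_1 = 20/49·E_0 + (8/7)²·V_0 = 80/49;  E_1 = 32/7
V_2 = 20/49·E_1 + (8/7)²·V_1 = 9600/2401;  E_2 = 256/49
V_3 = 20/49·E_2 + (8/7)²·V_2 = 865280/117649;  E_3 = 2048/343


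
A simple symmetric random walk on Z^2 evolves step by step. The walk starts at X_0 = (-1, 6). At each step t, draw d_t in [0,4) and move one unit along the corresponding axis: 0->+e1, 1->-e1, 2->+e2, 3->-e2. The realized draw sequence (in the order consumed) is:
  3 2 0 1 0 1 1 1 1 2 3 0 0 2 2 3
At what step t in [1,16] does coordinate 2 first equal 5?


1

t=0: X=(-1, 6), d=3 → -e2, X_1=(-1, 5)
t=1: X=(-1, 5), d=2 → +e2, X_2=(-1, 6)
t=2: X=(-1, 6), d=0 → +e1, X_3=(0, 6)
t=3: X=(0, 6), d=1 → -e1, X_4=(-1, 6)
t=4: X=(-1, 6), d=0 → +e1, X_5=(0, 6)
t=5: X=(0, 6), d=1 → -e1, X_6=(-1, 6)
t=6: X=(-1, 6), d=1 → -e1, X_7=(-2, 6)
t=7: X=(-2, 6), d=1 → -e1, X_8=(-3, 6)
t=8: X=(-3, 6), d=1 → -e1, X_9=(-4, 6)
t=9: X=(-4, 6), d=2 → +e2, X_10=(-4, 7)
t=10: X=(-4, 7), d=3 → -e2, X_11=(-4, 6)
t=11: X=(-4, 6), d=0 → +e1, X_12=(-3, 6)
t=12: X=(-3, 6), d=0 → +e1, X_13=(-2, 6)
t=13: X=(-2, 6), d=2 → +e2, X_14=(-2, 7)
t=14: X=(-2, 7), d=2 → +e2, X_15=(-2, 8)
t=15: X=(-2, 8), d=3 → -e2, X_16=(-2, 7)


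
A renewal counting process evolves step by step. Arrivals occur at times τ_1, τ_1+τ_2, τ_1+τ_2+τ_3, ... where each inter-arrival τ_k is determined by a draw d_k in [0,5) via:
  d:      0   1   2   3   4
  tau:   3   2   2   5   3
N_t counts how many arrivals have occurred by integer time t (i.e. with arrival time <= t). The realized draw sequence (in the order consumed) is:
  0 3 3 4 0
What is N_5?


draw d_1=0: τ_1=3, arrival time A_1=3
draw d_2=3: τ_2=5, arrival time A_2=8
draw d_3=3: τ_3=5, arrival time A_3=13
draw d_4=4: τ_4=3, arrival time A_4=16
draw d_5=0: τ_5=3, arrival time A_5=19
N_t over t=0..5: 0:0 1:0 2:0 3:1 4:1 5:1

1


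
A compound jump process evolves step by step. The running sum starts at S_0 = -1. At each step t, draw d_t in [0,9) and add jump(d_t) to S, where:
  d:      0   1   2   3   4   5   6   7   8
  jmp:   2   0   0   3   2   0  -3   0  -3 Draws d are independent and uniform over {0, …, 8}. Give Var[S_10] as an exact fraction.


3140/81

Outcome values over d=0..8: [2, 0, 0, 3, 2, 0, -3, 0, -3]
Σy = 1, Σy² = 35, M = 9
μ = 1/9 = 1/9,  σ² = 35/9 − (1/9)² = 314/81
Independent increments: Var[S_10] = 10·σ² = 10·(314/81) = 3140/81


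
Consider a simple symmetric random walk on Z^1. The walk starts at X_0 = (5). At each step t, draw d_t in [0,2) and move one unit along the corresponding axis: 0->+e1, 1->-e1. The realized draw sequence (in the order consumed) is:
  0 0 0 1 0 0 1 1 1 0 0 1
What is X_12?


(7)

t=0: X=(5), d=0 → +e1, X_1=(6)
t=1: X=(6), d=0 → +e1, X_2=(7)
t=2: X=(7), d=0 → +e1, X_3=(8)
t=3: X=(8), d=1 → -e1, X_4=(7)
t=4: X=(7), d=0 → +e1, X_5=(8)
t=5: X=(8), d=0 → +e1, X_6=(9)
t=6: X=(9), d=1 → -e1, X_7=(8)
t=7: X=(8), d=1 → -e1, X_8=(7)
t=8: X=(7), d=1 → -e1, X_9=(6)
t=9: X=(6), d=0 → +e1, X_10=(7)
t=10: X=(7), d=0 → +e1, X_11=(8)
t=11: X=(8), d=1 → -e1, X_12=(7)


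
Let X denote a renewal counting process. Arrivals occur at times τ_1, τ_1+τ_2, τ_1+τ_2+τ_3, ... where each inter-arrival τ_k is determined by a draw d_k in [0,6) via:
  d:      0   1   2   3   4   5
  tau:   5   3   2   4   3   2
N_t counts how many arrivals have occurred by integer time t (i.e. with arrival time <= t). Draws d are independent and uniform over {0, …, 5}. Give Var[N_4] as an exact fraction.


Inter-arrival values over d=0..5: [5, 3, 2, 4, 3, 2]
Each d has probability 1/6, so the pmf of τ is: f(2) = 1/3, f(3) = 1/3, f(4) = 1/6, f(5) = 1/6
Let p_n(j) = P(N_n = j), with p_0 = [1]. Condition on τ_1: p_n(0) = P(τ > n), and for j >= 1, p_n(j) = Σ_{k<=n} f(k)·p_{n−k}(j−1)
p_1 = [1]  (j = 0)
p_2 = [2/3, 1/3]  (j = 0..1)
p_3 = [1/3, 2/3]  (j = 0..1)
p_4 = [1/6, 13/18, 1/9]  (j = 0..2)
E[N_4] = Σ j·p_4(j) = 17/18;  E[N_4²] = Σ j²·p_4(j) = 7/6
Var[N_4] = 7/6 − (17/18)² = 89/324

89/324


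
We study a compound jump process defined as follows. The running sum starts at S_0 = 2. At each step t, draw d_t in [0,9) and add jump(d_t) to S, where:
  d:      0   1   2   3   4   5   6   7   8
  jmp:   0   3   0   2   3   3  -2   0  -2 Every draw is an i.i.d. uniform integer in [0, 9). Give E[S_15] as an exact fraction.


Outcome values over d=0..8: [0, 3, 0, 2, 3, 3, -2, 0, -2]
Σy = 7, Σy² = 39, M = 9
μ = 7/9 = 7/9,  σ² = 39/9 − (7/9)² = 302/81
E[S_15] = 2 + 15·(7/9) = 41/3

41/3


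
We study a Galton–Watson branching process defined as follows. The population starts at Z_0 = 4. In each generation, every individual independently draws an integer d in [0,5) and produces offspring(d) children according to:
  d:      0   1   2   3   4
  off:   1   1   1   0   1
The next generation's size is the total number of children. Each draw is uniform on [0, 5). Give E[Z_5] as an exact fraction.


4096/3125

Outcome values over d=0..4: [1, 1, 1, 0, 1]
Σy = 4, Σy² = 4, M = 5
μ = 4/5 = 4/5,  σ² = 4/5 − (4/5)² = 4/25
E[Z_0] = 4
E[Z_1] = 4/5·E[Z_0] = 16/5
E[Z_2] = 4/5·E[Z_1] = 64/25
E[Z_3] = 4/5·E[Z_2] = 256/125
E[Z_4] = 4/5·E[Z_3] = 1024/625
E[Z_5] = 4/5·E[Z_4] = 4096/3125


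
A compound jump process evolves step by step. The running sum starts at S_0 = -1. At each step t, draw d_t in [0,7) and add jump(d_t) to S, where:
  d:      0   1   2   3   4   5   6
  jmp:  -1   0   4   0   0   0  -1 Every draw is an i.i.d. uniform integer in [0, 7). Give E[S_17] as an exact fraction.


Outcome values over d=0..6: [-1, 0, 4, 0, 0, 0, -1]
Σy = 2, Σy² = 18, M = 7
μ = 2/7 = 2/7,  σ² = 18/7 − (2/7)² = 122/49
E[S_17] = -1 + 17·(2/7) = 27/7

27/7


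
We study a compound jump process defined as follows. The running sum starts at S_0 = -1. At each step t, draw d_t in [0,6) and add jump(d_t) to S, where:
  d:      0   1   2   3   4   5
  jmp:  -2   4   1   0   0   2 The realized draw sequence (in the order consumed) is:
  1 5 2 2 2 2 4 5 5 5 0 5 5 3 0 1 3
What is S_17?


19

t=0: S=-1, d=1, jump=4, S_1=3
t=1: S=3, d=5, jump=2, S_2=5
t=2: S=5, d=2, jump=1, S_3=6
t=3: S=6, d=2, jump=1, S_4=7
t=4: S=7, d=2, jump=1, S_5=8
t=5: S=8, d=2, jump=1, S_6=9
t=6: S=9, d=4, jump=0, S_7=9
t=7: S=9, d=5, jump=2, S_8=11
t=8: S=11, d=5, jump=2, S_9=13
t=9: S=13, d=5, jump=2, S_10=15
t=10: S=15, d=0, jump=-2, S_11=13
t=11: S=13, d=5, jump=2, S_12=15
t=12: S=15, d=5, jump=2, S_13=17
t=13: S=17, d=3, jump=0, S_14=17
t=14: S=17, d=0, jump=-2, S_15=15
t=15: S=15, d=1, jump=4, S_16=19
t=16: S=19, d=3, jump=0, S_17=19


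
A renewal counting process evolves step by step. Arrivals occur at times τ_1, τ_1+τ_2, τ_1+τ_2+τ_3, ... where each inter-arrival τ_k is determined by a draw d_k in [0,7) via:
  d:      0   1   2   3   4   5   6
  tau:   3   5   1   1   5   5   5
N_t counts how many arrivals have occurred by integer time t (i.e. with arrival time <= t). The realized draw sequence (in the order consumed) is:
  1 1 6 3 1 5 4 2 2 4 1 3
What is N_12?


draw d_1=1: τ_1=5, arrival time A_1=5
draw d_2=1: τ_2=5, arrival time A_2=10
draw d_3=6: τ_3=5, arrival time A_3=15
draw d_4=3: τ_4=1, arrival time A_4=16
draw d_5=1: τ_5=5, arrival time A_5=21
draw d_6=5: τ_6=5, arrival time A_6=26
draw d_7=4: τ_7=5, arrival time A_7=31
draw d_8=2: τ_8=1, arrival time A_8=32
draw d_9=2: τ_9=1, arrival time A_9=33
draw d_10=4: τ_10=5, arrival time A_10=38
draw d_11=1: τ_11=5, arrival time A_11=43
draw d_12=3: τ_12=1, arrival time A_12=44
N_t over t=0..12: 0:0 1:0 2:0 3:0 4:0 5:1 6:1 7:1 8:1 9:1 10:2 11:2 12:2

2


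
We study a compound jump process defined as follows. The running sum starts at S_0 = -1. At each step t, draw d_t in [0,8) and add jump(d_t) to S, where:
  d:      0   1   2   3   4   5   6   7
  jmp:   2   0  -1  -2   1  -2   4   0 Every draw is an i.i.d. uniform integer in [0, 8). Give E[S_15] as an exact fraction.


11/4

Outcome values over d=0..7: [2, 0, -1, -2, 1, -2, 4, 0]
Σy = 2, Σy² = 30, M = 8
μ = 2/8 = 1/4,  σ² = 30/8 − (1/4)² = 59/16
E[S_15] = -1 + 15·(1/4) = 11/4


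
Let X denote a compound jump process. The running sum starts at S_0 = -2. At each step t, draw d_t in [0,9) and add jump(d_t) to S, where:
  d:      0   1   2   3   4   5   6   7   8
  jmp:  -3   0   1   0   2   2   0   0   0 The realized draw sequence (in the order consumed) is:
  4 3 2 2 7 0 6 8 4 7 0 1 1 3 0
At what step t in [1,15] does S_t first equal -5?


15

t=0: S=-2, d=4, jump=2, S_1=0
t=1: S=0, d=3, jump=0, S_2=0
t=2: S=0, d=2, jump=1, S_3=1
t=3: S=1, d=2, jump=1, S_4=2
t=4: S=2, d=7, jump=0, S_5=2
t=5: S=2, d=0, jump=-3, S_6=-1
t=6: S=-1, d=6, jump=0, S_7=-1
t=7: S=-1, d=8, jump=0, S_8=-1
t=8: S=-1, d=4, jump=2, S_9=1
t=9: S=1, d=7, jump=0, S_10=1
t=10: S=1, d=0, jump=-3, S_11=-2
t=11: S=-2, d=1, jump=0, S_12=-2
t=12: S=-2, d=1, jump=0, S_13=-2
t=13: S=-2, d=3, jump=0, S_14=-2
t=14: S=-2, d=0, jump=-3, S_15=-5


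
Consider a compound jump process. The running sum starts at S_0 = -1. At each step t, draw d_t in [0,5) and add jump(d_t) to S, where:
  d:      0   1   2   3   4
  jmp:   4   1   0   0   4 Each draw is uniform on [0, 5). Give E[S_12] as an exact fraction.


103/5

Outcome values over d=0..4: [4, 1, 0, 0, 4]
Σy = 9, Σy² = 33, M = 5
μ = 9/5 = 9/5,  σ² = 33/5 − (9/5)² = 84/25
E[S_12] = -1 + 12·(9/5) = 103/5


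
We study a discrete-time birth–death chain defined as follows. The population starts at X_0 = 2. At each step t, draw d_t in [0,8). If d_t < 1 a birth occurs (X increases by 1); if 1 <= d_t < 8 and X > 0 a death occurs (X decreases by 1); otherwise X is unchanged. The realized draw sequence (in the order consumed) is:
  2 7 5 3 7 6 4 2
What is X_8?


t=0: X=2, d=2 → death, X_1=1
t=1: X=1, d=7 → death, X_2=0
t=2: X=0, d=5 → hold, X_3=0
t=3: X=0, d=3 → hold, X_4=0
t=4: X=0, d=7 → hold, X_5=0
t=5: X=0, d=6 → hold, X_6=0
t=6: X=0, d=4 → hold, X_7=0
t=7: X=0, d=2 → hold, X_8=0

0


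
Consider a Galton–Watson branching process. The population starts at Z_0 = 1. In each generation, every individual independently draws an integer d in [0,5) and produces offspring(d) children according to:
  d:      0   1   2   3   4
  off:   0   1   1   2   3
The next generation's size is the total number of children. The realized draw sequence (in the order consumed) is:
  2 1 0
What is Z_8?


0

gen 0: Z_0=1, draws=[2], offspring=[1], Z_1=1
gen 1: Z_1=1, draws=[1], offspring=[1], Z_2=1
gen 2: Z_2=1, draws=[0], offspring=[0], Z_3=0
gen 3: Z_3=0, draws=[], offspring=[], Z_4=0
gen 4: Z_4=0, draws=[], offspring=[], Z_5=0
gen 5: Z_5=0, draws=[], offspring=[], Z_6=0
gen 6: Z_6=0, draws=[], offspring=[], Z_7=0
gen 7: Z_7=0, draws=[], offspring=[], Z_8=0


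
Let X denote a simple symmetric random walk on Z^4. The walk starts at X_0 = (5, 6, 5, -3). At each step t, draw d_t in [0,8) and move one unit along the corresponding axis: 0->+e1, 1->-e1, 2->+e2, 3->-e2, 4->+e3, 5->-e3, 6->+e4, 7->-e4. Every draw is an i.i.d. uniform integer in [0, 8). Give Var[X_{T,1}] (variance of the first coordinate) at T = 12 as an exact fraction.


3

Outcome values over d=0..7: [1, -1, 0, 0, 0, 0, 0, 0]
Σy = 0, Σy² = 2, M = 8
μ = 0/8 = 0,  σ² = 2/8 − (0)² = 1/4
Independent increments: Var[X_12] = 12·σ² = 12·(1/4) = 3


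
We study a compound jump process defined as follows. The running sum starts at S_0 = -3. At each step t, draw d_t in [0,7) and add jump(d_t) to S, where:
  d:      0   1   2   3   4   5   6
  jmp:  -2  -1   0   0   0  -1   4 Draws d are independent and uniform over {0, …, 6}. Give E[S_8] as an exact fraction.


-3

Outcome values over d=0..6: [-2, -1, 0, 0, 0, -1, 4]
Σy = 0, Σy² = 22, M = 7
μ = 0/7 = 0,  σ² = 22/7 − (0)² = 22/7
E[S_8] = -3 + 8·(0) = -3


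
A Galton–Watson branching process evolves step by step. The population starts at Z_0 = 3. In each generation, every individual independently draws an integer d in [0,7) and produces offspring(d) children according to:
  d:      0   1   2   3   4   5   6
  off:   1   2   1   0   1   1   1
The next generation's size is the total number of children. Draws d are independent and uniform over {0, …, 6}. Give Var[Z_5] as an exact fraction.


30/7

Outcome values over d=0..6: [1, 2, 1, 0, 1, 1, 1]
Σy = 7, Σy² = 9, M = 7
μ = 7/7 = 1,  σ² = 9/7 − (1)² = 2/7
V_0 = 0, E_0 = 3
V_1 = 2/7·E_0 + (1)²·V_0 = 6/7;  E_1 = 3
V_2 = 2/7·E_1 + (1)²·V_1 = 12/7;  E_2 = 3
V_3 = 2/7·E_2 + (1)²·V_2 = 18/7;  E_3 = 3
V_4 = 2/7·E_3 + (1)²·V_3 = 24/7;  E_4 = 3
V_5 = 2/7·E_4 + (1)²·V_4 = 30/7;  E_5 = 3


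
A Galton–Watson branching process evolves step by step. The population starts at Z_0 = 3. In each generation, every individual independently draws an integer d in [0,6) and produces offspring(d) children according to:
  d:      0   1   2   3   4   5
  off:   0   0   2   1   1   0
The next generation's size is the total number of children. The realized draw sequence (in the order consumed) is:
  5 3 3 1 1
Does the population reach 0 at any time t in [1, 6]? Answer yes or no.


yes

gen 0: Z_0=3, draws=[5, 3, 3], offspring=[0, 1, 1], Z_1=2
gen 1: Z_1=2, draws=[1, 1], offspring=[0, 0], Z_2=0
gen 2: Z_2=0, draws=[], offspring=[], Z_3=0
gen 3: Z_3=0, draws=[], offspring=[], Z_4=0
gen 4: Z_4=0, draws=[], offspring=[], Z_5=0
gen 5: Z_5=0, draws=[], offspring=[], Z_6=0


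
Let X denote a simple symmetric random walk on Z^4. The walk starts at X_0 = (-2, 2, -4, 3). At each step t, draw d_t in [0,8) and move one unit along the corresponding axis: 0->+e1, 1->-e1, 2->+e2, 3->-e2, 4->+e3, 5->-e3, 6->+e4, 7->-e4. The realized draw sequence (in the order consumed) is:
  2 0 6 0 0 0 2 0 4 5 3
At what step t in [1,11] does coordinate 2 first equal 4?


7

t=0: X=(-2, 2, -4, 3), d=2 → +e2, X_1=(-2, 3, -4, 3)
t=1: X=(-2, 3, -4, 3), d=0 → +e1, X_2=(-1, 3, -4, 3)
t=2: X=(-1, 3, -4, 3), d=6 → +e4, X_3=(-1, 3, -4, 4)
t=3: X=(-1, 3, -4, 4), d=0 → +e1, X_4=(0, 3, -4, 4)
t=4: X=(0, 3, -4, 4), d=0 → +e1, X_5=(1, 3, -4, 4)
t=5: X=(1, 3, -4, 4), d=0 → +e1, X_6=(2, 3, -4, 4)
t=6: X=(2, 3, -4, 4), d=2 → +e2, X_7=(2, 4, -4, 4)
t=7: X=(2, 4, -4, 4), d=0 → +e1, X_8=(3, 4, -4, 4)
t=8: X=(3, 4, -4, 4), d=4 → +e3, X_9=(3, 4, -3, 4)
t=9: X=(3, 4, -3, 4), d=5 → -e3, X_10=(3, 4, -4, 4)
t=10: X=(3, 4, -4, 4), d=3 → -e2, X_11=(3, 3, -4, 4)


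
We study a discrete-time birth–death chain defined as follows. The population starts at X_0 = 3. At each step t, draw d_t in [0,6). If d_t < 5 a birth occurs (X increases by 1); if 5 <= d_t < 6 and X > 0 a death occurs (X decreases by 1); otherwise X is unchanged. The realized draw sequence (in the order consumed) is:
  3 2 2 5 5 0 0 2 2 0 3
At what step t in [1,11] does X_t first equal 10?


t=0: X=3, d=3 → birth, X_1=4
t=1: X=4, d=2 → birth, X_2=5
t=2: X=5, d=2 → birth, X_3=6
t=3: X=6, d=5 → death, X_4=5
t=4: X=5, d=5 → death, X_5=4
t=5: X=4, d=0 → birth, X_6=5
t=6: X=5, d=0 → birth, X_7=6
t=7: X=6, d=2 → birth, X_8=7
t=8: X=7, d=2 → birth, X_9=8
t=9: X=8, d=0 → birth, X_10=9
t=10: X=9, d=3 → birth, X_11=10

11


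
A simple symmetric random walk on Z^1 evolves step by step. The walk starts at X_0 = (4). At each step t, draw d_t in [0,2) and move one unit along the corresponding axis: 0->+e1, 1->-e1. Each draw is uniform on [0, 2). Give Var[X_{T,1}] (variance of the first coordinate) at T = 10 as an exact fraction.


Outcome values over d=0..1: [1, -1]
Σy = 0, Σy² = 2, M = 2
μ = 0/2 = 0,  σ² = 2/2 − (0)² = 1
Independent increments: Var[X_10] = 10·σ² = 10·(1) = 10

10


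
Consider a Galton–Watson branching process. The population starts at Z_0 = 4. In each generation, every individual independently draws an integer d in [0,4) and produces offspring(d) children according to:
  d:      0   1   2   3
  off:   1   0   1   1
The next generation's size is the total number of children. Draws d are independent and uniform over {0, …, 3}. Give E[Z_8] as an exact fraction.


Outcome values over d=0..3: [1, 0, 1, 1]
Σy = 3, Σy² = 3, M = 4
μ = 3/4 = 3/4,  σ² = 3/4 − (3/4)² = 3/16
E[Z_0] = 4
E[Z_1] = 3/4·E[Z_0] = 3
E[Z_2] = 3/4·E[Z_1] = 9/4
E[Z_3] = 3/4·E[Z_2] = 27/16
E[Z_4] = 3/4·E[Z_3] = 81/64
E[Z_5] = 3/4·E[Z_4] = 243/256
E[Z_6] = 3/4·E[Z_5] = 729/1024
E[Z_7] = 3/4·E[Z_6] = 2187/4096
E[Z_8] = 3/4·E[Z_7] = 6561/16384

6561/16384


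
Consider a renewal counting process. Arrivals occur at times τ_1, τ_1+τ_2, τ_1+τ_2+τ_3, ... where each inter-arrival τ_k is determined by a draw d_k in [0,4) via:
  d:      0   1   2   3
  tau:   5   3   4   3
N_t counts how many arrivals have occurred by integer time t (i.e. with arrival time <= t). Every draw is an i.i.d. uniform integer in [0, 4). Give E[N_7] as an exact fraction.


Inter-arrival values over d=0..3: [5, 3, 4, 3]
Each d has probability 1/4, so the pmf of τ is: f(3) = 1/2, f(4) = 1/4, f(5) = 1/4
Renewal equation for m(n) = E[N_n]: condition on τ_1 = k (if k <= n, one arrival plus a fresh copy on the remaining n−k steps): m(n) = F(n) + Σ_{k<=n} f(k)·m(n−k), where F(n) = P(τ <= n) and m(0) = 0
m(1) = F(1) = 0
m(2) = F(2) = 0
m(3) = F(3) = 1/2
m(4) = F(4) = 3/4
m(5) = F(5) = 1
m(6) = F(6) + f(3)·m(3) = 1 + 1/2·1/2 = 5/4
m(7) = F(7) + f(3)·m(4) + f(4)·m(3) = 1 + 1/2·3/4 + 1/4·1/2 = 3/2
E[N_7] = m(7) = 3/2

3/2


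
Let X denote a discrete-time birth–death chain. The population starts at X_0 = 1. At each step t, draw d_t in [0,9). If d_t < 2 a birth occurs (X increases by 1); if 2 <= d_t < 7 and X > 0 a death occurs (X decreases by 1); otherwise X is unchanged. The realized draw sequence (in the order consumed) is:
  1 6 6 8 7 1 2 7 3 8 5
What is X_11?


0

t=0: X=1, d=1 → birth, X_1=2
t=1: X=2, d=6 → death, X_2=1
t=2: X=1, d=6 → death, X_3=0
t=3: X=0, d=8 → hold, X_4=0
t=4: X=0, d=7 → hold, X_5=0
t=5: X=0, d=1 → birth, X_6=1
t=6: X=1, d=2 → death, X_7=0
t=7: X=0, d=7 → hold, X_8=0
t=8: X=0, d=3 → hold, X_9=0
t=9: X=0, d=8 → hold, X_10=0
t=10: X=0, d=5 → hold, X_11=0


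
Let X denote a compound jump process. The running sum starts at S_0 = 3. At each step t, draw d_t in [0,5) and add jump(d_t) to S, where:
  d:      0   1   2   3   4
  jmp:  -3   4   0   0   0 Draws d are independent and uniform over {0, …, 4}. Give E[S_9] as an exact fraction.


24/5

Outcome values over d=0..4: [-3, 4, 0, 0, 0]
Σy = 1, Σy² = 25, M = 5
μ = 1/5 = 1/5,  σ² = 25/5 − (1/5)² = 124/25
E[S_9] = 3 + 9·(1/5) = 24/5


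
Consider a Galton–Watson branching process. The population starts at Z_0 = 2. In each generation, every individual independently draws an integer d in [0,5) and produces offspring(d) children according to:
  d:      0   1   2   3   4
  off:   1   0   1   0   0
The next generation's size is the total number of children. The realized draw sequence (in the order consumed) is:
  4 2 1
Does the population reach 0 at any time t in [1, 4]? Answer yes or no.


yes

gen 0: Z_0=2, draws=[4, 2], offspring=[0, 1], Z_1=1
gen 1: Z_1=1, draws=[1], offspring=[0], Z_2=0
gen 2: Z_2=0, draws=[], offspring=[], Z_3=0
gen 3: Z_3=0, draws=[], offspring=[], Z_4=0


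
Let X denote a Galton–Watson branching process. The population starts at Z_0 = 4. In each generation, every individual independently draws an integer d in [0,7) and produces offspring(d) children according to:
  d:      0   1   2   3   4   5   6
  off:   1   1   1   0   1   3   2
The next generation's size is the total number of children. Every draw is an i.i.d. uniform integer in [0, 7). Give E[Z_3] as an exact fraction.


2916/343

Outcome values over d=0..6: [1, 1, 1, 0, 1, 3, 2]
Σy = 9, Σy² = 17, M = 7
μ = 9/7 = 9/7,  σ² = 17/7 − (9/7)² = 38/49
E[Z_0] = 4
E[Z_1] = 9/7·E[Z_0] = 36/7
E[Z_2] = 9/7·E[Z_1] = 324/49
E[Z_3] = 9/7·E[Z_2] = 2916/343


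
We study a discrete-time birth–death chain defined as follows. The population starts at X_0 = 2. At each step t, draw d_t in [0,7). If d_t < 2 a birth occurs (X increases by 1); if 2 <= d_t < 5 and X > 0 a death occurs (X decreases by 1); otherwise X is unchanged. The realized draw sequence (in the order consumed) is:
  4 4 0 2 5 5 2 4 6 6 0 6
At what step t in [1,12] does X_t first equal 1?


t=0: X=2, d=4 → death, X_1=1
t=1: X=1, d=4 → death, X_2=0
t=2: X=0, d=0 → birth, X_3=1
t=3: X=1, d=2 → death, X_4=0
t=4: X=0, d=5 → hold, X_5=0
t=5: X=0, d=5 → hold, X_6=0
t=6: X=0, d=2 → hold, X_7=0
t=7: X=0, d=4 → hold, X_8=0
t=8: X=0, d=6 → hold, X_9=0
t=9: X=0, d=6 → hold, X_10=0
t=10: X=0, d=0 → birth, X_11=1
t=11: X=1, d=6 → hold, X_12=1

1


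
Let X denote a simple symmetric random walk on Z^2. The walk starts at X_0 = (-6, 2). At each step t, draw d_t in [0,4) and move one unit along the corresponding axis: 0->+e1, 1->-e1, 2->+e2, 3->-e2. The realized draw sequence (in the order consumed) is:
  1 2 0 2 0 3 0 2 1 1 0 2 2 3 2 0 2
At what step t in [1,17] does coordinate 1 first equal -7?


t=0: X=(-6, 2), d=1 → -e1, X_1=(-7, 2)
t=1: X=(-7, 2), d=2 → +e2, X_2=(-7, 3)
t=2: X=(-7, 3), d=0 → +e1, X_3=(-6, 3)
t=3: X=(-6, 3), d=2 → +e2, X_4=(-6, 4)
t=4: X=(-6, 4), d=0 → +e1, X_5=(-5, 4)
t=5: X=(-5, 4), d=3 → -e2, X_6=(-5, 3)
t=6: X=(-5, 3), d=0 → +e1, X_7=(-4, 3)
t=7: X=(-4, 3), d=2 → +e2, X_8=(-4, 4)
t=8: X=(-4, 4), d=1 → -e1, X_9=(-5, 4)
t=9: X=(-5, 4), d=1 → -e1, X_10=(-6, 4)
t=10: X=(-6, 4), d=0 → +e1, X_11=(-5, 4)
t=11: X=(-5, 4), d=2 → +e2, X_12=(-5, 5)
t=12: X=(-5, 5), d=2 → +e2, X_13=(-5, 6)
t=13: X=(-5, 6), d=3 → -e2, X_14=(-5, 5)
t=14: X=(-5, 5), d=2 → +e2, X_15=(-5, 6)
t=15: X=(-5, 6), d=0 → +e1, X_16=(-4, 6)
t=16: X=(-4, 6), d=2 → +e2, X_17=(-4, 7)

1


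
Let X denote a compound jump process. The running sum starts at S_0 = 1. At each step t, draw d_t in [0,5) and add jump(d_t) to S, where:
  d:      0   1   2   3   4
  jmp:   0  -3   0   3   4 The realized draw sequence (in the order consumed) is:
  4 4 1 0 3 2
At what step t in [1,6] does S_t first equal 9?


2

t=0: S=1, d=4, jump=4, S_1=5
t=1: S=5, d=4, jump=4, S_2=9
t=2: S=9, d=1, jump=-3, S_3=6
t=3: S=6, d=0, jump=0, S_4=6
t=4: S=6, d=3, jump=3, S_5=9
t=5: S=9, d=2, jump=0, S_6=9


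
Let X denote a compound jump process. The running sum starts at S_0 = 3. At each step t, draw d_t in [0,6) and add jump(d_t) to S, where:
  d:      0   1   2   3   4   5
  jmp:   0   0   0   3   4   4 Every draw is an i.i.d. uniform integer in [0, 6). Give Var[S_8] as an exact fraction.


Outcome values over d=0..5: [0, 0, 0, 3, 4, 4]
Σy = 11, Σy² = 41, M = 6
μ = 11/6 = 11/6,  σ² = 41/6 − (11/6)² = 125/36
Independent increments: Var[S_8] = 8·σ² = 8·(125/36) = 250/9

250/9


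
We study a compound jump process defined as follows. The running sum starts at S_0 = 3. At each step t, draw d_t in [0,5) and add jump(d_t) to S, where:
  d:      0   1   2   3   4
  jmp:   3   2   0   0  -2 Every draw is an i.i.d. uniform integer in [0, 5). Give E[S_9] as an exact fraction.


42/5

Outcome values over d=0..4: [3, 2, 0, 0, -2]
Σy = 3, Σy² = 17, M = 5
μ = 3/5 = 3/5,  σ² = 17/5 − (3/5)² = 76/25
E[S_9] = 3 + 9·(3/5) = 42/5


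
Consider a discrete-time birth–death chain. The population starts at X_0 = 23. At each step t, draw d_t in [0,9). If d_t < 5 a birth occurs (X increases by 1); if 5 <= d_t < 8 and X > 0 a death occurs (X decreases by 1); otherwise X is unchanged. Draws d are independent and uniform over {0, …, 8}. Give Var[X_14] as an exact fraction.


X can drop by at most 1 per step and X_0 = 23 > T = 14, so X_t >= 23 − t >= 9 > 0 for every t <= 14: the floor at 0 (the 'and X > 0' condition) never binds. Hence X_14 = X_0 + Σ_{t<14} Y_t with i.i.d. increments Y_t = y(d_t) ∈ {+1, −1, 0}.
Outcome values over d=0..8: [1, 1, 1, 1, 1, -1, -1, -1, 0]
Σy = 2, Σy² = 8, M = 9
μ = 2/9 = 2/9,  σ² = 8/9 − (2/9)² = 68/81
Independent increments: Var[X_14] = 14·σ² = 14·(68/81) = 952/81

952/81


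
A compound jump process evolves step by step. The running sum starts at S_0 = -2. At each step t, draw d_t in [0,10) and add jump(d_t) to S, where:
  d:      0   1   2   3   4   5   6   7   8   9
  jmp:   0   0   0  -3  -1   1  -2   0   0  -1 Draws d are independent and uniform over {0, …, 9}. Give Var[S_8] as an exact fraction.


248/25

Outcome values over d=0..9: [0, 0, 0, -3, -1, 1, -2, 0, 0, -1]
Σy = -6, Σy² = 16, M = 10
μ = -6/10 = -3/5,  σ² = 16/10 − (-3/5)² = 31/25
Independent increments: Var[S_8] = 8·σ² = 8·(31/25) = 248/25


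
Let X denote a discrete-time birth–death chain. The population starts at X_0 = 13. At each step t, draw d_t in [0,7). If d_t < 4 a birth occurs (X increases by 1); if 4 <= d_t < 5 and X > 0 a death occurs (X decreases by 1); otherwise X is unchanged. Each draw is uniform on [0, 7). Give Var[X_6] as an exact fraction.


X can drop by at most 1 per step and X_0 = 13 > T = 6, so X_t >= 13 − t >= 7 > 0 for every t <= 6: the floor at 0 (the 'and X > 0' condition) never binds. Hence X_6 = X_0 + Σ_{t<6} Y_t with i.i.d. increments Y_t = y(d_t) ∈ {+1, −1, 0}.
Outcome values over d=0..6: [1, 1, 1, 1, -1, 0, 0]
Σy = 3, Σy² = 5, M = 7
μ = 3/7 = 3/7,  σ² = 5/7 − (3/7)² = 26/49
Independent increments: Var[X_6] = 6·σ² = 6·(26/49) = 156/49

156/49


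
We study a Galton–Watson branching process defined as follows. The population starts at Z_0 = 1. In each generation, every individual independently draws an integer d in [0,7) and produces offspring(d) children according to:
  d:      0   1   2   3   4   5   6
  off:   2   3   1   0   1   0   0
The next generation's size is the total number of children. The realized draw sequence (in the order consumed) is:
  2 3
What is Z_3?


gen 0: Z_0=1, draws=[2], offspring=[1], Z_1=1
gen 1: Z_1=1, draws=[3], offspring=[0], Z_2=0
gen 2: Z_2=0, draws=[], offspring=[], Z_3=0

0


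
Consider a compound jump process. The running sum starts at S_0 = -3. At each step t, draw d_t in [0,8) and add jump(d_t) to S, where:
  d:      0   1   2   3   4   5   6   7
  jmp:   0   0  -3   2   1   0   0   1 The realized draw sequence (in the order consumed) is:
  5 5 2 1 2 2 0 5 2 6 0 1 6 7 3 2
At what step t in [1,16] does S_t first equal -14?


14

t=0: S=-3, d=5, jump=0, S_1=-3
t=1: S=-3, d=5, jump=0, S_2=-3
t=2: S=-3, d=2, jump=-3, S_3=-6
t=3: S=-6, d=1, jump=0, S_4=-6
t=4: S=-6, d=2, jump=-3, S_5=-9
t=5: S=-9, d=2, jump=-3, S_6=-12
t=6: S=-12, d=0, jump=0, S_7=-12
t=7: S=-12, d=5, jump=0, S_8=-12
t=8: S=-12, d=2, jump=-3, S_9=-15
t=9: S=-15, d=6, jump=0, S_10=-15
t=10: S=-15, d=0, jump=0, S_11=-15
t=11: S=-15, d=1, jump=0, S_12=-15
t=12: S=-15, d=6, jump=0, S_13=-15
t=13: S=-15, d=7, jump=1, S_14=-14
t=14: S=-14, d=3, jump=2, S_15=-12
t=15: S=-12, d=2, jump=-3, S_16=-15


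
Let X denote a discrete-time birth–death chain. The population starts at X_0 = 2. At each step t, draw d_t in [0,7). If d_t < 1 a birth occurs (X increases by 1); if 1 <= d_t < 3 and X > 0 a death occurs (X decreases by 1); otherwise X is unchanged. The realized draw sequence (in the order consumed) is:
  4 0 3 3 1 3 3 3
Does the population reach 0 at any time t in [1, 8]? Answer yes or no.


no

t=0: X=2, d=4 → hold, X_1=2
t=1: X=2, d=0 → birth, X_2=3
t=2: X=3, d=3 → hold, X_3=3
t=3: X=3, d=3 → hold, X_4=3
t=4: X=3, d=1 → death, X_5=2
t=5: X=2, d=3 → hold, X_6=2
t=6: X=2, d=3 → hold, X_7=2
t=7: X=2, d=3 → hold, X_8=2


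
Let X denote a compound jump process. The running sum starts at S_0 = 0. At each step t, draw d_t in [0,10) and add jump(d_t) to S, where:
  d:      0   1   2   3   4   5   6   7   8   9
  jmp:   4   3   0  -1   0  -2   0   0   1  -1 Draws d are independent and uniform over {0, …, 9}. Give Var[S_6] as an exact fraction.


Outcome values over d=0..9: [4, 3, 0, -1, 0, -2, 0, 0, 1, -1]
Σy = 4, Σy² = 32, M = 10
μ = 4/10 = 2/5,  σ² = 32/10 − (2/5)² = 76/25
Independent increments: Var[S_6] = 6·σ² = 6·(76/25) = 456/25

456/25


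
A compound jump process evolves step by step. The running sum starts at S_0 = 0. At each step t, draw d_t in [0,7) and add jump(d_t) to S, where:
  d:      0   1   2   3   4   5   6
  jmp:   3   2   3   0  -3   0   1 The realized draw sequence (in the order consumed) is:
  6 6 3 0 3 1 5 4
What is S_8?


4

t=0: S=0, d=6, jump=1, S_1=1
t=1: S=1, d=6, jump=1, S_2=2
t=2: S=2, d=3, jump=0, S_3=2
t=3: S=2, d=0, jump=3, S_4=5
t=4: S=5, d=3, jump=0, S_5=5
t=5: S=5, d=1, jump=2, S_6=7
t=6: S=7, d=5, jump=0, S_7=7
t=7: S=7, d=4, jump=-3, S_8=4


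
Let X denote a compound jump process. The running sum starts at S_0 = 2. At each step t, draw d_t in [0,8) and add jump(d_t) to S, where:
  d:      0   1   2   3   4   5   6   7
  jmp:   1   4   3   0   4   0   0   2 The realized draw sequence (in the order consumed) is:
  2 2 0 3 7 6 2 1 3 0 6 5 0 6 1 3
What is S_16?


24

t=0: S=2, d=2, jump=3, S_1=5
t=1: S=5, d=2, jump=3, S_2=8
t=2: S=8, d=0, jump=1, S_3=9
t=3: S=9, d=3, jump=0, S_4=9
t=4: S=9, d=7, jump=2, S_5=11
t=5: S=11, d=6, jump=0, S_6=11
t=6: S=11, d=2, jump=3, S_7=14
t=7: S=14, d=1, jump=4, S_8=18
t=8: S=18, d=3, jump=0, S_9=18
t=9: S=18, d=0, jump=1, S_10=19
t=10: S=19, d=6, jump=0, S_11=19
t=11: S=19, d=5, jump=0, S_12=19
t=12: S=19, d=0, jump=1, S_13=20
t=13: S=20, d=6, jump=0, S_14=20
t=14: S=20, d=1, jump=4, S_15=24
t=15: S=24, d=3, jump=0, S_16=24


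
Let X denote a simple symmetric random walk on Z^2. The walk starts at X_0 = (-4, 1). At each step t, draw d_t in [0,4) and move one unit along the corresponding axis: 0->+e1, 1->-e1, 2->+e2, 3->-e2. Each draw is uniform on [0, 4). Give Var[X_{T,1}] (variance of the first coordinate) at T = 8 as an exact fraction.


4

Outcome values over d=0..3: [1, -1, 0, 0]
Σy = 0, Σy² = 2, M = 4
μ = 0/4 = 0,  σ² = 2/4 − (0)² = 1/2
Independent increments: Var[X_8] = 8·σ² = 8·(1/2) = 4


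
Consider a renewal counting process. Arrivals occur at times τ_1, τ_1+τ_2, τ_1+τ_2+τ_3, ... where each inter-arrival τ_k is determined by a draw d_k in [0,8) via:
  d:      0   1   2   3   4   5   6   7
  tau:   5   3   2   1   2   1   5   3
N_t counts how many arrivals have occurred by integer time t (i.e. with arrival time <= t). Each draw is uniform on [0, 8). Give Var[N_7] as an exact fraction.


Inter-arrival values over d=0..7: [5, 3, 2, 1, 2, 1, 5, 3]
Each d has probability 1/8, so the pmf of τ is: f(1) = 1/4, f(2) = 1/4, f(3) = 1/4, f(5) = 1/4
Let p_n(j) = P(N_n = j), with p_0 = [1]. Condition on τ_1: p_n(0) = P(τ > n), and for j >= 1, p_n(j) = Σ_{k<=n} f(k)·p_{n−k}(j−1)
p_1 = [3/4, 1/4]  (j = 0..1)
p_2 = [1/2, 7/16, 1/16]  (j = 0..2)
p_3 = [1/4, 9/16, 11/64, 1/64]  (j = 0..3)
p_4 = [1/4, 3/8, 5/16, 15/256, 1/256]  (j = 0..4)
p_5 = [0, 1/2, 11/32, 35/256, 19/1024, 1/1024]  (j = 0..5)
p_6 = [0, 5/16, 27/64, 53/256, 27/512, 23/4096, 1/4096]  (j = 0..6)
p_7 = [0, 3/16, 13/32, 73/256, 103/1024, 77/4096, 27/16384, 1/16384]  (j = 0..7)
E[N_7] = Σ j·p_7(j) = 38701/16384;  E[N_7²] = Σ j²·p_7(j) = 106833/16384
Var[N_7] = 106833/16384 − (38701/16384)² = 252584471/268435456

252584471/268435456
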